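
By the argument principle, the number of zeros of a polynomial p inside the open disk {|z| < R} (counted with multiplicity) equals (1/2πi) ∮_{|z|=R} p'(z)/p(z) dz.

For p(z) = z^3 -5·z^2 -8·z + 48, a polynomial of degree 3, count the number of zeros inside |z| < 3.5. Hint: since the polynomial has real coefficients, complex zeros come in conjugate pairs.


The zeros of p are: 4, -3, 4.
Their magnitudes are: 4, 3, 4.
Zeros with |z| < R = 3.5: -3.
Count = 1.
By the argument principle, (1/2πi) ∮_{|z|=R} p'(z)/p(z) dz equals exactly this count.

Number of zeros inside |z| < 3.5: 1.


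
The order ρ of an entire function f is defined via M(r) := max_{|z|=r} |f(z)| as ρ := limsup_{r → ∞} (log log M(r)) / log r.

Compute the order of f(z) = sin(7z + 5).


sin(w) is a linear combination of e^{iw} and e^{−iw} (or e^w, e^{−w} in the hyperbolic case), so |sin(w)| ≤ e^{|w|}. With w = 7z + 5, |w| ≤ 7|z| + 5 = 7r + 5 on |z| = r, giving M(r) ≤ e^{7r + 5}, so ρ ≤ 1. On a suitable ray (z = it for sin/cos; z = t for sinh/cosh, t real → ∞), |sin(7z + 5)| grows like e^{7|t|}/2, so ρ ≥ 1. Hence ρ = 1.
Therefore ρ = 1.

Order ρ = 1.


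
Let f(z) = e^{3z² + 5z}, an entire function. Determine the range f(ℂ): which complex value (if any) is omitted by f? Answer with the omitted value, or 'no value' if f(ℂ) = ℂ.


Little Picard bounds the complement of f(ℂ) to at most one point.
The exponent g(z) = 3z² + 5z is a nonconstant polynomial, hence surjective onto ℂ. So e^{g(z)} takes every value in {e^w : w ∈ ℂ} = ℂ ∖ {0}. Adding 0 shifts the range to ℂ ∖ {0}. f omits exactly 0.

Omitted value: 0.


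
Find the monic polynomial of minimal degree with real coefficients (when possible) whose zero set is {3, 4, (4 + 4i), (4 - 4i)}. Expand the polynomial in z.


The polynomial is p(z) = ∏_{α ∈ S} (z − α), where S = {3, 4, (4 + 4i), (4 - 4i)}.
Expanding the product yields: p(z) = z^4 -15·z^3 + 100·z^2 -320·z + 384.
Note conjugate pairs combine to real quadratics: (z − (4+4i))(z − (4−4i)) = z² − 8z + 32.
The resulting polynomial has degree 4 and real coefficients as required.

p(z) = z^4 -15·z^3 + 100·z^2 -320·z + 384.


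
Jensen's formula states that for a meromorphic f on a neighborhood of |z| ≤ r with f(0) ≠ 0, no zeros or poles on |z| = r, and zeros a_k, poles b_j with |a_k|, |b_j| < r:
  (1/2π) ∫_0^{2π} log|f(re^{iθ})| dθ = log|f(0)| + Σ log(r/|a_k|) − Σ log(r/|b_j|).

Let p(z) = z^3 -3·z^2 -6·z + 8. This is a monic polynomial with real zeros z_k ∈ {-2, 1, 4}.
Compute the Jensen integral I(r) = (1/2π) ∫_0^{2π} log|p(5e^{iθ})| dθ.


Zeros: -2, 1, 4; r = 5.
Inside |z| < r: -2, 1, 4. Outside (|z| ≥ r): ∅.
p(0) = 8, so log|p(0)| = log(8) = 2.0794.
Apply Jensen: I(r) = log|p(0)| + Σ_k log(r/|z_k|), summed over zeros inside |z| < r.
  log(r/|z_k|) for z_k = -2: log(5/2) = 0.9163
  log(r/|z_k|) for z_k = 1: log(5/1) = 1.6094
  log(r/|z_k|) for z_k = 4: log(5/4) = 0.2231
Sum over inside zeros: 2.7489.
I(r) = log|p(0)| + (inside sum) = 2.0794 + 2.7489 = 4.8283.
Closed form (all zeros inside, monic): I(r) = n·log(r) = 3·log(5) = 4.8283. ✓

I(r) ≈ 4.8283.


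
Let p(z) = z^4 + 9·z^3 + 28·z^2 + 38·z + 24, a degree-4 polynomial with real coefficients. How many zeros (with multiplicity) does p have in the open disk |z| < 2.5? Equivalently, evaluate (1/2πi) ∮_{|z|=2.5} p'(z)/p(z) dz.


The zeros of p are: -4, (-1 + 1i), (-1 - 1i), -3.
Their magnitudes are: 4, 1.414, 1.414, 3.
Zeros with |z| < R = 2.5: (-1 + 1i), (-1 - 1i).
Count = 2.
By the argument principle, (1/2πi) ∮_{|z|=R} p'(z)/p(z) dz equals exactly this count.

Number of zeros inside |z| < 2.5: 2.


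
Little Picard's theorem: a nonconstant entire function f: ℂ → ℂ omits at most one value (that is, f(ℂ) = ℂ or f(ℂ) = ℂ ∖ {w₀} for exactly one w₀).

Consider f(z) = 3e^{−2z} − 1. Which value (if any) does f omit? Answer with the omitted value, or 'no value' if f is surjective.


Little Picard bounds the complement of f(ℂ) to at most one point.
e^{−2z} is never zero on ℂ, so 3·e^{−2z} takes every value in ℂ ∖ {0}. Adding -1 shifts the range to ℂ ∖ {-1}. Thus f omits exactly the value -1.

Omitted value: -1.


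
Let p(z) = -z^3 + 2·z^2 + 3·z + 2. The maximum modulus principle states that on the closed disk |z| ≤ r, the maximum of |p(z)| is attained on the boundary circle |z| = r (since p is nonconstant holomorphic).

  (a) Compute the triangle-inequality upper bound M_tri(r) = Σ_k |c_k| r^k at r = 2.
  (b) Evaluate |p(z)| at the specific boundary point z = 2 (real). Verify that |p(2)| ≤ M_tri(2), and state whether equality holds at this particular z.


Coefficients: c_0 = 2, c_1 = 3, c_2 = 2, c_3 = -1. Radius r = 2.
Part (a). Triangle bound: M_tri(r) = Σ_k |c_k| r^k
  = |2|·2^0 + |3|·2^1 + |2|·2^2 + |-1|·2^3
  = 2 + 6 + 8 + 8 = 24.
This bounds M(r) := max_{|z|=r} |p(z)| from above; equality holds iff all terms c_k z^k can be made to align in phase at a single z on |z|=r.
Part (b). At z = 2 (real, on the circle |z| = r):
  p(2) = (2)·2^0 + (3)·2^1 + (2)·2^2 + (-1)·2^3 = 8.
  |p(2)| = 8.
Check: |p(2)| = 8 ≤ 24 = M_tri(2). ✓ Equality does not hold at z = 2 (the coefficients have mixed signs, so the terms do not all align in phase there).

M_tri(2) = 24; |p(2)| = 8; equality at z=2: no.


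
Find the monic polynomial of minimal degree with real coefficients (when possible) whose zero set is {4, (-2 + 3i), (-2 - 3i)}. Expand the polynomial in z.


The polynomial is p(z) = ∏_{α ∈ S} (z − α), where S = {4, (-2 + 3i), (-2 - 3i)}.
Expanding the product yields: p(z) = z^3 -3·z -52.
Note conjugate pairs combine to real quadratics: (z − (-2+3i))(z − (-2−3i)) = z² + 4z + 13.
The resulting polynomial has degree 3 and real coefficients as required.

p(z) = z^3 -3·z -52.


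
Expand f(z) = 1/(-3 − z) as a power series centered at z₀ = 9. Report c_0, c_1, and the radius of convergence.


Let w = z − z₀, so z = z₀ + w.
Then -3 − z = -3 − (z₀ + w) = (-3 − z₀) − w = -12 − w.
f(z) = 1/(-12 − w) = (1/(-12)) · 1/(1 − w/(-12)) = Σ_{n≥0} w^n / (-12)^(n+1).
So c_n = 1/(-12)^(n+1):
  c_0 = 1/(-12)^1 = -1/12.
  c_1 = 1/(-12)^2 = 1/144.
The series is valid for |w/d| < 1, i.e. |z − z₀| < |d|.
Radius of convergence: R = |-3 − z₀| = |-12| = 12 (distance from z₀ to the singularity z = -3).

c_0 = -1/12, c_1 = 1/144; R = 12.


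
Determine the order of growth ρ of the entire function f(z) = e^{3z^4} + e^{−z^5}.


Each summand is entire of order 4 and 5 respectively (as in the single-exponential case). The order of a sum is at most the max of the orders, so ρ ≤ 5. For the lower bound: on |z|=r choose arg z so that -1z^5 is real positive; then |e^{-1z^5}| = e^{1r^5} while |e^{3z^4}| ≤ e^{3r^4} = o(e^{1r^5}). So |f| ≥ e^{1r^5}(1 − o(1)) and ρ ≥ 5. Hence ρ = max(4, 5) = 5.
Therefore ρ = 5.

Order ρ = 5.


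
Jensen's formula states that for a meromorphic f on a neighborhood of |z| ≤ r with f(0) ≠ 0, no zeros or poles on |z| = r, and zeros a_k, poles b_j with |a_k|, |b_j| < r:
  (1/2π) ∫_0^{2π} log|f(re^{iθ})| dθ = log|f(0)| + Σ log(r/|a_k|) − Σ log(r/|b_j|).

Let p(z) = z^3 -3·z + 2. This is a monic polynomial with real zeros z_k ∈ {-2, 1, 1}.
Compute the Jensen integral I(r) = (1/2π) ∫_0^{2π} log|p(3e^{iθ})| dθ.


Zeros: -2, 1, 1; r = 3.
Inside |z| < r: -2, 1, 1. Outside (|z| ≥ r): ∅.
p(0) = 2, so log|p(0)| = log(2) = 0.6931.
Apply Jensen: I(r) = log|p(0)| + Σ_k log(r/|z_k|), summed over zeros inside |z| < r.
  log(r/|z_k|) for z_k = -2: log(3/2) = 0.4055
  log(r/|z_k|) for z_k = 1: log(3/1) = 1.0986
  log(r/|z_k|) for z_k = 1: log(3/1) = 1.0986
Sum over inside zeros: 2.6027.
I(r) = log|p(0)| + (inside sum) = 0.6931 + 2.6027 = 3.2958.
Closed form (all zeros inside, monic): I(r) = n·log(r) = 3·log(3) = 3.2958. ✓

I(r) ≈ 3.2958.


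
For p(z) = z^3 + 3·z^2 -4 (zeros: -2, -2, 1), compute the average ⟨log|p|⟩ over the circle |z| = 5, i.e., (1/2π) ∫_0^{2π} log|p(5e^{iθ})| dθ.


Zeros: -2, -2, 1; r = 5.
Inside |z| < r: -2, -2, 1. Outside (|z| ≥ r): ∅.
p(0) = -4, so log|p(0)| = log(4) = 1.3863.
Apply Jensen: I(r) = log|p(0)| + Σ_k log(r/|z_k|), summed over zeros inside |z| < r.
  log(r/|z_k|) for z_k = -2: log(5/2) = 0.9163
  log(r/|z_k|) for z_k = -2: log(5/2) = 0.9163
  log(r/|z_k|) for z_k = 1: log(5/1) = 1.6094
Sum over inside zeros: 3.4420.
I(r) = log|p(0)| + (inside sum) = 1.3863 + 3.4420 = 4.8283.
Closed form (all zeros inside, monic): I(r) = n·log(r) = 3·log(5) = 4.8283. ✓

I(r) ≈ 4.8283.


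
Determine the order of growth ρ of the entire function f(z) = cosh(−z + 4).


cosh(w) is a linear combination of e^{iw} and e^{−iw} (or e^w, e^{−w} in the hyperbolic case), so |cosh(w)| ≤ e^{|w|}. With w = −z + 4, |w| ≤ 1|z| + 4 = 1r + 4 on |z| = r, giving M(r) ≤ e^{1r + 4}, so ρ ≤ 1. On a suitable ray (z = it for sin/cos; z = t for sinh/cosh, t real → ∞), |cosh(−z + 4)| grows like e^{1|t|}/2, so ρ ≥ 1. Hence ρ = 1.
Therefore ρ = 1.

Order ρ = 1.


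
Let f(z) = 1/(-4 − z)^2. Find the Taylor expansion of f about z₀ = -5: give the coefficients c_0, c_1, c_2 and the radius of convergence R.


Let w = z − z₀, so z = z₀ + w.
Then -4 − z = -4 − (z₀ + w) = (-4 − z₀) − w = 1 − w.
f(z) = 1/(1 − w)^2 = (1/(1)^2) · (1 − w/(1))^{−2}.
By the binomial series (1−u)^{−2} = Σ_{n≥0} C(n+1, 1) u^n for |u|<1, with u = w/(1):
  c_n = C(n+1, 1) / (1)^(n+2).
  c_0 = 1/(1)^2 = 1.
  c_1 = 2/(1)^3 = 2.
  c_2 = 3/(1)^4 = 3.
The series is valid for |w/d| < 1, i.e. |z − z₀| < |d|.
Radius of convergence: R = |-4 − z₀| = |1| = 1 (distance from z₀ to the singularity z = -4).

c_0 = 1, c_1 = 2, c_2 = 3; R = 1.


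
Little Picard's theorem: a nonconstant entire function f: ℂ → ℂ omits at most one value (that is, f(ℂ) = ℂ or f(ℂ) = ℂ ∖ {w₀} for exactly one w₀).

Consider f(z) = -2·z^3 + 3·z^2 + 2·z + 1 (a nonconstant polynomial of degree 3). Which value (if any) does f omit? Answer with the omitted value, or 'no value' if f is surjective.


Little Picard bounds the complement of f(ℂ) to at most one point.
For every w ∈ ℂ, the equation p(z) − w = 0 is a nonconstant polynomial in z and hence has at least one root by the fundamental theorem of algebra. So p is surjective onto ℂ, omitting no value.

Omitted value: no value.


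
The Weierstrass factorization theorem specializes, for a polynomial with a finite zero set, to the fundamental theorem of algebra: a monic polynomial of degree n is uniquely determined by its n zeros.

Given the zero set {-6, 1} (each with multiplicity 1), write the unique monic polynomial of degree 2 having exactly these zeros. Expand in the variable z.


The polynomial is p(z) = ∏_{α ∈ S} (z − α), where S = {-6, 1}.
Expanding the product yields: p(z) = z^2 + 5·z -6.
The resulting polynomial has degree 2 and real coefficients as required.

p(z) = z^2 + 5·z -6.


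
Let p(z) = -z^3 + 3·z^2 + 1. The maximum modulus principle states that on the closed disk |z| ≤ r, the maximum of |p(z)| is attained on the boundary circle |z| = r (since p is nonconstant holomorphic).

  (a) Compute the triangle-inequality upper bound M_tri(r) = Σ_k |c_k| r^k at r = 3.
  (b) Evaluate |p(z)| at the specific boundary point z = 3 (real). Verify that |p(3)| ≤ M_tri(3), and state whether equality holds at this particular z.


Coefficients: c_0 = 1, c_1 = 0, c_2 = 3, c_3 = -1. Radius r = 3.
Part (a). Triangle bound: M_tri(r) = Σ_k |c_k| r^k
  = |1|·3^0 + |0|·3^1 + |3|·3^2 + |-1|·3^3
  = 1 + 0 + 27 + 27 = 55.
This bounds M(r) := max_{|z|=r} |p(z)| from above; equality holds iff all terms c_k z^k can be made to align in phase at a single z on |z|=r.
Part (b). At z = 3 (real, on the circle |z| = r):
  p(3) = (1)·3^0 + (0)·3^1 + (3)·3^2 + (-1)·3^3 = 1.
  |p(3)| = 1.
Check: |p(3)| = 1 ≤ 55 = M_tri(3). ✓ Equality does not hold at z = 3 (the coefficients have mixed signs, so the terms do not all align in phase there).

M_tri(3) = 55; |p(3)| = 1; equality at z=3: no.


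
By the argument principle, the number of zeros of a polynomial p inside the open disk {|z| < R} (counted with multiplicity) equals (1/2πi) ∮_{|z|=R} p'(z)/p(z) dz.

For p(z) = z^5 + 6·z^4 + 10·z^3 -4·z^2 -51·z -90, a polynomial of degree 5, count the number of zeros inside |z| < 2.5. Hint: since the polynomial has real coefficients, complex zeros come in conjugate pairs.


The zeros of p are: -3, 2, -3, (-1 + 2i), (-1 - 2i).
Their magnitudes are: 3, 2, 3, 2.236, 2.236.
Zeros with |z| < R = 2.5: 2, (-1 + 2i), (-1 - 2i).
Count = 3.
By the argument principle, (1/2πi) ∮_{|z|=R} p'(z)/p(z) dz equals exactly this count.

Number of zeros inside |z| < 2.5: 3.


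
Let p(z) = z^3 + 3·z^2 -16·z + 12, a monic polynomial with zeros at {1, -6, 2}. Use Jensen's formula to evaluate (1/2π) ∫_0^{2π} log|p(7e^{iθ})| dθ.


Zeros: -6, 1, 2; r = 7.
Inside |z| < r: -6, 1, 2. Outside (|z| ≥ r): ∅.
p(0) = 12, so log|p(0)| = log(12) = 2.4849.
Apply Jensen: I(r) = log|p(0)| + Σ_k log(r/|z_k|), summed over zeros inside |z| < r.
  log(r/|z_k|) for z_k = 1: log(7/1) = 1.9459
  log(r/|z_k|) for z_k = -6: log(7/6) = 0.1542
  log(r/|z_k|) for z_k = 2: log(7/2) = 1.2528
Sum over inside zeros: 3.3528.
I(r) = log|p(0)| + (inside sum) = 2.4849 + 3.3528 = 5.8377.
Closed form (all zeros inside, monic): I(r) = n·log(r) = 3·log(7) = 5.8377. ✓

I(r) ≈ 5.8377.


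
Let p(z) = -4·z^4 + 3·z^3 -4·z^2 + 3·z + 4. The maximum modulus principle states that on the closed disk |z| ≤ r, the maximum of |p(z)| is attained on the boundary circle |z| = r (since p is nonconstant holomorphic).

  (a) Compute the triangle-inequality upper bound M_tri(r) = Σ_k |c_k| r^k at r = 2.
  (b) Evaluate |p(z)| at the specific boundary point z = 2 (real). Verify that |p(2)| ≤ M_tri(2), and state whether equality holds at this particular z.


Coefficients: c_0 = 4, c_1 = 3, c_2 = -4, c_3 = 3, c_4 = -4. Radius r = 2.
Part (a). Triangle bound: M_tri(r) = Σ_k |c_k| r^k
  = |4|·2^0 + |3|·2^1 + |-4|·2^2 + |3|·2^3 + |-4|·2^4
  = 4 + 6 + 16 + 24 + 64 = 114.
This bounds M(r) := max_{|z|=r} |p(z)| from above; equality holds iff all terms c_k z^k can be made to align in phase at a single z on |z|=r.
Part (b). At z = 2 (real, on the circle |z| = r):
  p(2) = (4)·2^0 + (3)·2^1 + (-4)·2^2 + (3)·2^3 + (-4)·2^4 = -46.
  |p(2)| = 46.
Check: |p(2)| = 46 ≤ 114 = M_tri(2). ✓ Equality does not hold at z = 2 (the coefficients have mixed signs, so the terms do not all align in phase there).

M_tri(2) = 114; |p(2)| = 46; equality at z=2: no.


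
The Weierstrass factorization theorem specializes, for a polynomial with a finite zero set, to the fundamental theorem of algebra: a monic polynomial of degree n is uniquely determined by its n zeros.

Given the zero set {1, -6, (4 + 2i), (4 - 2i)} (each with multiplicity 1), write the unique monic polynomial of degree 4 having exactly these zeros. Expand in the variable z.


The polynomial is p(z) = ∏_{α ∈ S} (z − α), where S = {1, -6, (4 + 2i), (4 - 2i)}.
Expanding the product yields: p(z) = z^4 -3·z^3 -26·z^2 + 148·z -120.
Note conjugate pairs combine to real quadratics: (z − (4+2i))(z − (4−2i)) = z² − 8z + 20.
The resulting polynomial has degree 4 and real coefficients as required.

p(z) = z^4 -3·z^3 -26·z^2 + 148·z -120.


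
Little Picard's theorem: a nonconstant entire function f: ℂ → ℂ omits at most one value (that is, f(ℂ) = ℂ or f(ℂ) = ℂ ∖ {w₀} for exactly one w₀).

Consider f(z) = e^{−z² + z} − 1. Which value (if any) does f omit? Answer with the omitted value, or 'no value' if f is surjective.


Little Picard bounds the complement of f(ℂ) to at most one point.
The exponent g(z) = −z² + z is a nonconstant polynomial, hence surjective onto ℂ. So e^{g(z)} takes every value in {e^w : w ∈ ℂ} = ℂ ∖ {0}. Adding -1 shifts the range to ℂ ∖ {-1}. f omits exactly -1.

Omitted value: -1.


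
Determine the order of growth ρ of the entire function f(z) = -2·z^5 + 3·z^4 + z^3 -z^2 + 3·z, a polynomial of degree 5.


|f(z)| ≤ Σ|c_k|·r^k = O(r^5) as r → ∞. Polynomial growth is O(e^{r^ε}) for every ε > 0 (since r^5/e^{r^ε} → 0), so ρ ≤ ε for all ε > 0, i.e. ρ = 0. Every nonconstant polynomial has order 0.
Therefore ρ = 0.

Order ρ = 0.


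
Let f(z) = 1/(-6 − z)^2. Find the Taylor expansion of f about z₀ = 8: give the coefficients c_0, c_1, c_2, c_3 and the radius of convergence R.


Let w = z − z₀, so z = z₀ + w.
Then -6 − z = -6 − (z₀ + w) = (-6 − z₀) − w = -14 − w.
f(z) = 1/(-14 − w)^2 = (1/(-14)^2) · (1 − w/(-14))^{−2}.
By the binomial series (1−u)^{−2} = Σ_{n≥0} C(n+1, 1) u^n for |u|<1, with u = w/(-14):
  c_n = C(n+1, 1) / (-14)^(n+2).
  c_0 = 1/(-14)^2 = 1/196.
  c_1 = 2/(-14)^3 = -1/1372.
  c_2 = 3/(-14)^4 = 3/38416.
  c_3 = 4/(-14)^5 = -1/134456.
The series is valid for |w/d| < 1, i.e. |z − z₀| < |d|.
Radius of convergence: R = |-6 − z₀| = |-14| = 14 (distance from z₀ to the singularity z = -6).

c_0 = 1/196, c_1 = -1/1372, c_2 = 3/38416, c_3 = -1/134456; R = 14.


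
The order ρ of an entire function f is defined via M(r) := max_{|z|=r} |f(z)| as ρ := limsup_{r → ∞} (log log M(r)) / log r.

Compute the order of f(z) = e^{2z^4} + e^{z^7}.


Each summand is entire of order 4 and 7 respectively (as in the single-exponential case). The order of a sum is at most the max of the orders, so ρ ≤ 7. For the lower bound: on |z|=r choose arg z so that 1z^7 is real positive; then |e^{1z^7}| = e^{1r^7} while |e^{2z^4}| ≤ e^{2r^4} = o(e^{1r^7}). So |f| ≥ e^{1r^7}(1 − o(1)) and ρ ≥ 7. Hence ρ = max(4, 7) = 7.
Therefore ρ = 7.

Order ρ = 7.


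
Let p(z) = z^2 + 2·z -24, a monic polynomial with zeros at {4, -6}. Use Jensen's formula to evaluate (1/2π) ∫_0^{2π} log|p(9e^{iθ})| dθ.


Zeros: -6, 4; r = 9.
Inside |z| < r: -6, 4. Outside (|z| ≥ r): ∅.
p(0) = -24, so log|p(0)| = log(24) = 3.1781.
Apply Jensen: I(r) = log|p(0)| + Σ_k log(r/|z_k|), summed over zeros inside |z| < r.
  log(r/|z_k|) for z_k = 4: log(9/4) = 0.8109
  log(r/|z_k|) for z_k = -6: log(9/6) = 0.4055
Sum over inside zeros: 1.2164.
I(r) = log|p(0)| + (inside sum) = 3.1781 + 1.2164 = 4.3944.
Closed form (all zeros inside, monic): I(r) = n·log(r) = 2·log(9) = 4.3944. ✓

I(r) ≈ 4.3944.


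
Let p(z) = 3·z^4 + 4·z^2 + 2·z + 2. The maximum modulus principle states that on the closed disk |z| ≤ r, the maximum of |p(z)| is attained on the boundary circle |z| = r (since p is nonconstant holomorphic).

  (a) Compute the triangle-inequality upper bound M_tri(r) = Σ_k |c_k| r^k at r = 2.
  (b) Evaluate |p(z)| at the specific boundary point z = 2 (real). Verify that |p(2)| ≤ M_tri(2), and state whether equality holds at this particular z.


Coefficients: c_0 = 2, c_1 = 2, c_2 = 4, c_3 = 0, c_4 = 3. Radius r = 2.
Part (a). Triangle bound: M_tri(r) = Σ_k |c_k| r^k
  = |2|·2^0 + |2|·2^1 + |4|·2^2 + |0|·2^3 + |3|·2^4
  = 2 + 4 + 16 + 0 + 48 = 70.
This bounds M(r) := max_{|z|=r} |p(z)| from above; equality holds iff all terms c_k z^k can be made to align in phase at a single z on |z|=r.
Part (b). At z = 2 (real, on the circle |z| = r):
  p(2) = (2)·2^0 + (2)·2^1 + (4)·2^2 + (0)·2^3 + (3)·2^4 = 70.
  |p(2)| = 70.
Since all nonzero coefficients share the same sign, |p(2)| = 70 = M_tri(2); the triangle bound is attained at z = 2, so in fact M(r) = 70.

M_tri(2) = 70; |p(2)| = 70; equality at z=2: yes.


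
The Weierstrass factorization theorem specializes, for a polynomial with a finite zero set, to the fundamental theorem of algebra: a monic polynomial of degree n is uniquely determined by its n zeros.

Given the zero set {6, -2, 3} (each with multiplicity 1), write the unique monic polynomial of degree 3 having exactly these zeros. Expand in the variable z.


The polynomial is p(z) = ∏_{α ∈ S} (z − α), where S = {6, -2, 3}.
Expanding the product yields: p(z) = z^3 -7·z^2 + 36.
The resulting polynomial has degree 3 and real coefficients as required.

p(z) = z^3 -7·z^2 + 36.


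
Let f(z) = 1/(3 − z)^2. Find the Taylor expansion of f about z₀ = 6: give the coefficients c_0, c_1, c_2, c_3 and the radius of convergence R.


Let w = z − z₀, so z = z₀ + w.
Then 3 − z = 3 − (z₀ + w) = (3 − z₀) − w = -3 − w.
f(z) = 1/(-3 − w)^2 = (1/(-3)^2) · (1 − w/(-3))^{−2}.
By the binomial series (1−u)^{−2} = Σ_{n≥0} C(n+1, 1) u^n for |u|<1, with u = w/(-3):
  c_n = C(n+1, 1) / (-3)^(n+2).
  c_0 = 1/(-3)^2 = 1/9.
  c_1 = 2/(-3)^3 = -2/27.
  c_2 = 3/(-3)^4 = 1/27.
  c_3 = 4/(-3)^5 = -4/243.
The series is valid for |w/d| < 1, i.e. |z − z₀| < |d|.
Radius of convergence: R = |3 − z₀| = |-3| = 3 (distance from z₀ to the singularity z = 3).

c_0 = 1/9, c_1 = -2/27, c_2 = 1/27, c_3 = -4/243; R = 3.


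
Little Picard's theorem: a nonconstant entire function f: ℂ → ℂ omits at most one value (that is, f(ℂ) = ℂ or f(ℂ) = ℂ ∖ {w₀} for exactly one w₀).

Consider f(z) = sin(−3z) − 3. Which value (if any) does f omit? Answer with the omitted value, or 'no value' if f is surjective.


Little Picard bounds the complement of f(ℂ) to at most one point.
sin is entire and surjective onto ℂ: for every w ∈ ℂ, sin(ζ) = w has a solution ζ ∈ ℂ (e.g., via the complex inverse arcsin). With ζ = −3z this gives z = ζ/(-3). Then 1·sin(−3z) takes every value in 1·ℂ = ℂ, and adding -3 is a bijection of ℂ. So f is surjective and omits no value. (Note: only on the real line is sin bounded by [−1, 1].)

Omitted value: no value.


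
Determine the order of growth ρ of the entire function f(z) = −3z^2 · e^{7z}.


M(r) = max_{|z|=r} |-3|·|z|^2·|e^{7z}| = 3·r^2 · e^{7r^1} (the factors attain their maxima compatibly on |z|=r). Then log M(r) = log 3 + 2·log r + 7r^1, dominated by the last term, so log log M(r) ~ 1·log r. The polynomial factor -3z^2 contributes only a log r term and does not affect the order. ρ = 1.
Therefore ρ = 1.

Order ρ = 1.


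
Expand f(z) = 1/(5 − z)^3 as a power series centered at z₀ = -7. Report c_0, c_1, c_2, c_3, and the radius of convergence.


Let w = z − z₀, so z = z₀ + w.
Then 5 − z = 5 − (z₀ + w) = (5 − z₀) − w = 12 − w.
f(z) = 1/(12 − w)^3 = (1/(12)^3) · (1 − w/(12))^{−3}.
By the binomial series (1−u)^{−3} = Σ_{n≥0} C(n+2, 2) u^n for |u|<1, with u = w/(12):
  c_n = C(n+2, 2) / (12)^(n+3).
  c_0 = 1/(12)^3 = 1/1728.
  c_1 = 3/(12)^4 = 1/6912.
  c_2 = 6/(12)^5 = 1/41472.
  c_3 = 10/(12)^6 = 5/1492992.
The series is valid for |w/d| < 1, i.e. |z − z₀| < |d|.
Radius of convergence: R = |5 − z₀| = |12| = 12 (distance from z₀ to the singularity z = 5).

c_0 = 1/1728, c_1 = 1/6912, c_2 = 1/41472, c_3 = 5/1492992; R = 12.


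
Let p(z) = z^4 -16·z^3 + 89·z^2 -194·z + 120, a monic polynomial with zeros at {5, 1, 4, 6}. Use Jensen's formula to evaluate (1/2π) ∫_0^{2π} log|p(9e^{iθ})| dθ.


Zeros: 1, 4, 5, 6; r = 9.
Inside |z| < r: 1, 4, 5, 6. Outside (|z| ≥ r): ∅.
p(0) = 120, so log|p(0)| = log(120) = 4.7875.
Apply Jensen: I(r) = log|p(0)| + Σ_k log(r/|z_k|), summed over zeros inside |z| < r.
  log(r/|z_k|) for z_k = 5: log(9/5) = 0.5878
  log(r/|z_k|) for z_k = 1: log(9/1) = 2.1972
  log(r/|z_k|) for z_k = 4: log(9/4) = 0.8109
  log(r/|z_k|) for z_k = 6: log(9/6) = 0.4055
Sum over inside zeros: 4.0014.
I(r) = log|p(0)| + (inside sum) = 4.7875 + 4.0014 = 8.7889.
Closed form (all zeros inside, monic): I(r) = n·log(r) = 4·log(9) = 8.7889. ✓

I(r) ≈ 8.7889.


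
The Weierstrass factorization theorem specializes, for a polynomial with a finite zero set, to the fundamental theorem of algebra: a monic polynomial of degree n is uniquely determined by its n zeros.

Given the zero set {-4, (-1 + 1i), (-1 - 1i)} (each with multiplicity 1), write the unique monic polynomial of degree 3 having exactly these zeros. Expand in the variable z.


The polynomial is p(z) = ∏_{α ∈ S} (z − α), where S = {-4, (-1 + 1i), (-1 - 1i)}.
Expanding the product yields: p(z) = z^3 + 6·z^2 + 10·z + 8.
Note conjugate pairs combine to real quadratics: (z − (-1+1i))(z − (-1−1i)) = z² + 2z + 2.
The resulting polynomial has degree 3 and real coefficients as required.

p(z) = z^3 + 6·z^2 + 10·z + 8.


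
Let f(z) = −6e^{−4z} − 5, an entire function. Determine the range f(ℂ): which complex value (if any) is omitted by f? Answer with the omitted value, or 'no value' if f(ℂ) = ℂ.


Little Picard bounds the complement of f(ℂ) to at most one point.
e^{−4z} is never zero on ℂ, so -6·e^{−4z} takes every value in ℂ ∖ {0}. Adding -5 shifts the range to ℂ ∖ {-5}. Thus f omits exactly the value -5.

Omitted value: -5.


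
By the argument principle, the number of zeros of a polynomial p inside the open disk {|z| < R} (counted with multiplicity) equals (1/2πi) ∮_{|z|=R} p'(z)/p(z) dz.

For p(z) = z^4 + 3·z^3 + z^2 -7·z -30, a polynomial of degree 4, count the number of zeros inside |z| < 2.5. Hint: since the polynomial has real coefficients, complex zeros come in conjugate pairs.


The zeros of p are: -3, (-1 + 2i), (-1 - 2i), 2.
Their magnitudes are: 3, 2.236, 2.236, 2.
Zeros with |z| < R = 2.5: (-1 + 2i), (-1 - 2i), 2.
Count = 3.
By the argument principle, (1/2πi) ∮_{|z|=R} p'(z)/p(z) dz equals exactly this count.

Number of zeros inside |z| < 2.5: 3.


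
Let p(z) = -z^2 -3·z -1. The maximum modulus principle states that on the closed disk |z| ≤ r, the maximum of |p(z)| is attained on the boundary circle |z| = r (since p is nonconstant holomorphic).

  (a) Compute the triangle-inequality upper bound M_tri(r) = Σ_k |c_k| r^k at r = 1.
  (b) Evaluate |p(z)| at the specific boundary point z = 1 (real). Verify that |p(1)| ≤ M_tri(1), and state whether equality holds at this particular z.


Coefficients: c_0 = -1, c_1 = -3, c_2 = -1. Radius r = 1.
Part (a). Triangle bound: M_tri(r) = Σ_k |c_k| r^k
  = |-1|·1^0 + |-3|·1^1 + |-1|·1^2
  = 1 + 3 + 1 = 5.
This bounds M(r) := max_{|z|=r} |p(z)| from above; equality holds iff all terms c_k z^k can be made to align in phase at a single z on |z|=r.
Part (b). At z = 1 (real, on the circle |z| = r):
  p(1) = (-1)·1^0 + (-3)·1^1 + (-1)·1^2 = -5.
  |p(1)| = 5.
Since all nonzero coefficients share the same sign, |p(1)| = 5 = M_tri(1); the triangle bound is attained at z = 1, so in fact M(r) = 5.

M_tri(1) = 5; |p(1)| = 5; equality at z=1: yes.


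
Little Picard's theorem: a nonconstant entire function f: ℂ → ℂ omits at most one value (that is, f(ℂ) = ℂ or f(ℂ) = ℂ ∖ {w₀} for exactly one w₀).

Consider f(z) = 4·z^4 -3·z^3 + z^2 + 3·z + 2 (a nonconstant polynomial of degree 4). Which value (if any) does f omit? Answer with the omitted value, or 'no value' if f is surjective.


Little Picard bounds the complement of f(ℂ) to at most one point.
For every w ∈ ℂ, the equation p(z) − w = 0 is a nonconstant polynomial in z and hence has at least one root by the fundamental theorem of algebra. So p is surjective onto ℂ, omitting no value.

Omitted value: no value.


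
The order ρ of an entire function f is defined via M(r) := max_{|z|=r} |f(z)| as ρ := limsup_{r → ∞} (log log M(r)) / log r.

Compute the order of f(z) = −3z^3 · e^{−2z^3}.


M(r) = max_{|z|=r} |-3|·|z|^3·|e^{−2z^3}| = 3·r^3 · e^{2r^3} (the factors attain their maxima compatibly on |z|=r). Then log M(r) = log 3 + 3·log r + 2r^3, dominated by the last term, so log log M(r) ~ 3·log r. The polynomial factor -3z^3 contributes only a log r term and does not affect the order. ρ = 3.
Therefore ρ = 3.

Order ρ = 3.


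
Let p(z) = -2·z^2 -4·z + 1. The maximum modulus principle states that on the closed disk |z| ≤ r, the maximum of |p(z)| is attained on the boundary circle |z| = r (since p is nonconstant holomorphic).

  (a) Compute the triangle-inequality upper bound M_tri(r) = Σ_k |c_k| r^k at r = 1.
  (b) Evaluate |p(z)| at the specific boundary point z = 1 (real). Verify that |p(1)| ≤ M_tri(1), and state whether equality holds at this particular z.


Coefficients: c_0 = 1, c_1 = -4, c_2 = -2. Radius r = 1.
Part (a). Triangle bound: M_tri(r) = Σ_k |c_k| r^k
  = |1|·1^0 + |-4|·1^1 + |-2|·1^2
  = 1 + 4 + 2 = 7.
This bounds M(r) := max_{|z|=r} |p(z)| from above; equality holds iff all terms c_k z^k can be made to align in phase at a single z on |z|=r.
Part (b). At z = 1 (real, on the circle |z| = r):
  p(1) = (1)·1^0 + (-4)·1^1 + (-2)·1^2 = -5.
  |p(1)| = 5.
Check: |p(1)| = 5 ≤ 7 = M_tri(1). ✓ Equality does not hold at z = 1 (the coefficients have mixed signs, so the terms do not all align in phase there).

M_tri(1) = 7; |p(1)| = 5; equality at z=1: no.


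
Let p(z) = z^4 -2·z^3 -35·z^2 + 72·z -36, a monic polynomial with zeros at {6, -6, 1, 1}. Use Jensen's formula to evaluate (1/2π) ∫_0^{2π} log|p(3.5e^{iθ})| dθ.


Zeros: -6, 1, 1, 6; r = 3.5.
Inside |z| < r: 1, 1. Outside (|z| ≥ r): -6, 6.
p(0) = -36, so log|p(0)| = log(36) = 3.5835.
Apply Jensen: I(r) = log|p(0)| + Σ_k log(r/|z_k|), summed over zeros inside |z| < r.
  log(r/|z_k|) for z_k = 1: log(3.5/1) = 1.2528
  log(r/|z_k|) for z_k = 1: log(3.5/1) = 1.2528
  Outside zeros (-6, 6) contribute nothing to the Jensen sum.
Sum over inside zeros: 2.5055.
I(r) = log|p(0)| + (inside sum) = 3.5835 + 2.5055 = 6.0890.
Note: since some zeros are outside |z| ≤ r, the simplified n·log(r) form does NOT apply — only the inside zeros contribute.

I(r) ≈ 6.0890.


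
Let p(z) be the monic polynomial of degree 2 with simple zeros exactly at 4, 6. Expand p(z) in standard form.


The polynomial is p(z) = ∏_{α ∈ S} (z − α), where S = {4, 6}.
Expanding the product yields: p(z) = z^2 -10·z + 24.
The resulting polynomial has degree 2 and real coefficients as required.

p(z) = z^2 -10·z + 24.


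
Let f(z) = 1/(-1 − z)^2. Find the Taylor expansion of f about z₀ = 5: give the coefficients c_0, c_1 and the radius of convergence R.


Let w = z − z₀, so z = z₀ + w.
Then -1 − z = -1 − (z₀ + w) = (-1 − z₀) − w = -6 − w.
f(z) = 1/(-6 − w)^2 = (1/(-6)^2) · (1 − w/(-6))^{−2}.
By the binomial series (1−u)^{−2} = Σ_{n≥0} C(n+1, 1) u^n for |u|<1, with u = w/(-6):
  c_n = C(n+1, 1) / (-6)^(n+2).
  c_0 = 1/(-6)^2 = 1/36.
  c_1 = 2/(-6)^3 = -1/108.
The series is valid for |w/d| < 1, i.e. |z − z₀| < |d|.
Radius of convergence: R = |-1 − z₀| = |-6| = 6 (distance from z₀ to the singularity z = -1).

c_0 = 1/36, c_1 = -1/108; R = 6.


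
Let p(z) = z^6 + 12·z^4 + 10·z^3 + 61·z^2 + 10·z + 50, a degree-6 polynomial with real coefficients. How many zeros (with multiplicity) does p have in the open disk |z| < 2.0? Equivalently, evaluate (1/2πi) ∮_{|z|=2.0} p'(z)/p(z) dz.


The zeros of p are: (-1 + 2i), (-1 - 2i), (1 + 3i), (1 - 3i), (0 + 1i), (0 - 1i).
Their magnitudes are: 2.236, 2.236, 3.162, 3.162, 1, 1.
Zeros with |z| < R = 2.0: (0 + 1i), (0 - 1i).
Count = 2.
By the argument principle, (1/2πi) ∮_{|z|=R} p'(z)/p(z) dz equals exactly this count.

Number of zeros inside |z| < 2.0: 2.


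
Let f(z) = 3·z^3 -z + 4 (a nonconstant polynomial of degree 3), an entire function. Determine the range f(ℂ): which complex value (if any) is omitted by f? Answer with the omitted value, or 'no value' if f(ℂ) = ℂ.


Little Picard bounds the complement of f(ℂ) to at most one point.
For every w ∈ ℂ, the equation p(z) − w = 0 is a nonconstant polynomial in z and hence has at least one root by the fundamental theorem of algebra. So p is surjective onto ℂ, omitting no value.

Omitted value: no value.


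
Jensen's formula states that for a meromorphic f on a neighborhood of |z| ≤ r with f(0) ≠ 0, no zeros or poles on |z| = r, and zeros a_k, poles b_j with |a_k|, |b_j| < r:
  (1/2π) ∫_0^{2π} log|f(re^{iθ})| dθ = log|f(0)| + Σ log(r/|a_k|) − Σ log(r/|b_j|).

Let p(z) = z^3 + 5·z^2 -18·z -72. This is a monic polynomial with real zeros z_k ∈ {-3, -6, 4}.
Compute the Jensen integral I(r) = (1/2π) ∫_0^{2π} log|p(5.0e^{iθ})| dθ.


Zeros: -6, -3, 4; r = 5.0.
Inside |z| < r: -3, 4. Outside (|z| ≥ r): -6.
p(0) = -72, so log|p(0)| = log(72) = 4.2767.
Apply Jensen: I(r) = log|p(0)| + Σ_k log(r/|z_k|), summed over zeros inside |z| < r.
  log(r/|z_k|) for z_k = -3: log(5.0/3) = 0.5108
  log(r/|z_k|) for z_k = 4: log(5.0/4) = 0.2231
  Outside zeros (-6) contribute nothing to the Jensen sum.
Sum over inside zeros: 0.7340.
I(r) = log|p(0)| + (inside sum) = 4.2767 + 0.7340 = 5.0106.
Note: since some zeros are outside |z| ≤ r, the simplified n·log(r) form does NOT apply — only the inside zeros contribute.

I(r) ≈ 5.0106.


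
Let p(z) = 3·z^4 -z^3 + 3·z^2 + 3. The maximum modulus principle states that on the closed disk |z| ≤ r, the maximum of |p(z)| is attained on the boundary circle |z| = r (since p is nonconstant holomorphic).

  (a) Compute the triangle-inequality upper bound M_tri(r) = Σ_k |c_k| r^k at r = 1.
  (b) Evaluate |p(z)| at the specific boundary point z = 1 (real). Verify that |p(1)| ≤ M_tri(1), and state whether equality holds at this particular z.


Coefficients: c_0 = 3, c_1 = 0, c_2 = 3, c_3 = -1, c_4 = 3. Radius r = 1.
Part (a). Triangle bound: M_tri(r) = Σ_k |c_k| r^k
  = |3|·1^0 + |0|·1^1 + |3|·1^2 + |-1|·1^3 + |3|·1^4
  = 3 + 0 + 3 + 1 + 3 = 10.
This bounds M(r) := max_{|z|=r} |p(z)| from above; equality holds iff all terms c_k z^k can be made to align in phase at a single z on |z|=r.
Part (b). At z = 1 (real, on the circle |z| = r):
  p(1) = (3)·1^0 + (0)·1^1 + (3)·1^2 + (-1)·1^3 + (3)·1^4 = 8.
  |p(1)| = 8.
Check: |p(1)| = 8 ≤ 10 = M_tri(1). ✓ Equality does not hold at z = 1 (the coefficients have mixed signs, so the terms do not all align in phase there).

M_tri(1) = 10; |p(1)| = 8; equality at z=1: no.


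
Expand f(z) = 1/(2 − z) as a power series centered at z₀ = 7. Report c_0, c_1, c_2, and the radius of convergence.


Let w = z − z₀, so z = z₀ + w.
Then 2 − z = 2 − (z₀ + w) = (2 − z₀) − w = -5 − w.
f(z) = 1/(-5 − w) = (1/(-5)) · 1/(1 − w/(-5)) = Σ_{n≥0} w^n / (-5)^(n+1).
So c_n = 1/(-5)^(n+1):
  c_0 = 1/(-5)^1 = -1/5.
  c_1 = 1/(-5)^2 = 1/25.
  c_2 = 1/(-5)^3 = -1/125.
The series is valid for |w/d| < 1, i.e. |z − z₀| < |d|.
Radius of convergence: R = |2 − z₀| = |-5| = 5 (distance from z₀ to the singularity z = 2).

c_0 = -1/5, c_1 = 1/25, c_2 = -1/125; R = 5.


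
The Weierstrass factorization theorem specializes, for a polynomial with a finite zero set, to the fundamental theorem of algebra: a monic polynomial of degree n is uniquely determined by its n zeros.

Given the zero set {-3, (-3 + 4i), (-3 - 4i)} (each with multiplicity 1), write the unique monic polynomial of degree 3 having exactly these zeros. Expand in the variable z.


The polynomial is p(z) = ∏_{α ∈ S} (z − α), where S = {-3, (-3 + 4i), (-3 - 4i)}.
Expanding the product yields: p(z) = z^3 + 9·z^2 + 43·z + 75.
Note conjugate pairs combine to real quadratics: (z − (-3+4i))(z − (-3−4i)) = z² + 6z + 25.
The resulting polynomial has degree 3 and real coefficients as required.

p(z) = z^3 + 9·z^2 + 43·z + 75.


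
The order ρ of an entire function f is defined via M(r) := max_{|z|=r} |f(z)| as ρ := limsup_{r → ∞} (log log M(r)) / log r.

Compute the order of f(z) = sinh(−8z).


sinh(w) is a linear combination of e^{iw} and e^{−iw} (or e^w, e^{−w} in the hyperbolic case), so |sinh(w)| ≤ e^{|w|}. With w = −8z, |w| ≤ 8|z| + 0 = 8r + 0 on |z| = r, giving M(r) ≤ e^{8r + 0}, so ρ ≤ 1. On a suitable ray (z = it for sin/cos; z = t for sinh/cosh, t real → ∞), |sinh(−8z)| grows like e^{8|t|}/2, so ρ ≥ 1. Hence ρ = 1.
Therefore ρ = 1.

Order ρ = 1.


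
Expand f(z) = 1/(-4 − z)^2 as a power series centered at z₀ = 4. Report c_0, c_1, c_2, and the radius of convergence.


Let w = z − z₀, so z = z₀ + w.
Then -4 − z = -4 − (z₀ + w) = (-4 − z₀) − w = -8 − w.
f(z) = 1/(-8 − w)^2 = (1/(-8)^2) · (1 − w/(-8))^{−2}.
By the binomial series (1−u)^{−2} = Σ_{n≥0} C(n+1, 1) u^n for |u|<1, with u = w/(-8):
  c_n = C(n+1, 1) / (-8)^(n+2).
  c_0 = 1/(-8)^2 = 1/64.
  c_1 = 2/(-8)^3 = -1/256.
  c_2 = 3/(-8)^4 = 3/4096.
The series is valid for |w/d| < 1, i.e. |z − z₀| < |d|.
Radius of convergence: R = |-4 − z₀| = |-8| = 8 (distance from z₀ to the singularity z = -4).

c_0 = 1/64, c_1 = -1/256, c_2 = 3/4096; R = 8.


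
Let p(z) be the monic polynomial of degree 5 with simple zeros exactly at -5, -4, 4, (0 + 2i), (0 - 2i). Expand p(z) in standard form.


The polynomial is p(z) = ∏_{α ∈ S} (z − α), where S = {-5, -4, 4, (0 + 2i), (0 - 2i)}.
Expanding the product yields: p(z) = z^5 + 5·z^4 -12·z^3 -60·z^2 -64·z -320.
Note conjugate pairs combine to real quadratics: (z − (0+2i))(z − (0−2i)) = z² + 4.
The resulting polynomial has degree 5 and real coefficients as required.

p(z) = z^5 + 5·z^4 -12·z^3 -60·z^2 -64·z -320.


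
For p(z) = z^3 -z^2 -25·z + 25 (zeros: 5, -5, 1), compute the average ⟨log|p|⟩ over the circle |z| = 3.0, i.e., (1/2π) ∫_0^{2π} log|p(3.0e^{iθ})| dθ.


Zeros: -5, 1, 5; r = 3.0.
Inside |z| < r: 1. Outside (|z| ≥ r): -5, 5.
p(0) = 25, so log|p(0)| = log(25) = 3.2189.
Apply Jensen: I(r) = log|p(0)| + Σ_k log(r/|z_k|), summed over zeros inside |z| < r.
  log(r/|z_k|) for z_k = 1: log(3.0/1) = 1.0986
  Outside zeros (-5, 5) contribute nothing to the Jensen sum.
Sum over inside zeros: 1.0986.
I(r) = log|p(0)| + (inside sum) = 3.2189 + 1.0986 = 4.3175.
Note: since some zeros are outside |z| ≤ r, the simplified n·log(r) form does NOT apply — only the inside zeros contribute.

I(r) ≈ 4.3175.


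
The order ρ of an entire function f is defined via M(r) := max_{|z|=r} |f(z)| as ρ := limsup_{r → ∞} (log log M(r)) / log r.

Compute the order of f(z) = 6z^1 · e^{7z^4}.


M(r) = max_{|z|=r} |6|·|z|^1·|e^{7z^4}| = 6·r^1 · e^{7r^4} (the factors attain their maxima compatibly on |z|=r). Then log M(r) = log 6 + 1·log r + 7r^4, dominated by the last term, so log log M(r) ~ 4·log r. The polynomial factor 6z^1 contributes only a log r term and does not affect the order. ρ = 4.
Therefore ρ = 4.

Order ρ = 4.


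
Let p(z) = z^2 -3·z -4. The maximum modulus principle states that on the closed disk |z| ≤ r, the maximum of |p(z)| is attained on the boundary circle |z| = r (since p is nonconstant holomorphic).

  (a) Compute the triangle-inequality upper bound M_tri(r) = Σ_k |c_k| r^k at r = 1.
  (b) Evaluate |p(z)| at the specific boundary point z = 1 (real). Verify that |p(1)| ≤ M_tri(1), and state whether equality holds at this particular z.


Coefficients: c_0 = -4, c_1 = -3, c_2 = 1. Radius r = 1.
Part (a). Triangle bound: M_tri(r) = Σ_k |c_k| r^k
  = |-4|·1^0 + |-3|·1^1 + |1|·1^2
  = 4 + 3 + 1 = 8.
This bounds M(r) := max_{|z|=r} |p(z)| from above; equality holds iff all terms c_k z^k can be made to align in phase at a single z on |z|=r.
Part (b). At z = 1 (real, on the circle |z| = r):
  p(1) = (-4)·1^0 + (-3)·1^1 + (1)·1^2 = -6.
  |p(1)| = 6.
Check: |p(1)| = 6 ≤ 8 = M_tri(1). ✓ Equality does not hold at z = 1 (the coefficients have mixed signs, so the terms do not all align in phase there).

M_tri(1) = 8; |p(1)| = 6; equality at z=1: no.


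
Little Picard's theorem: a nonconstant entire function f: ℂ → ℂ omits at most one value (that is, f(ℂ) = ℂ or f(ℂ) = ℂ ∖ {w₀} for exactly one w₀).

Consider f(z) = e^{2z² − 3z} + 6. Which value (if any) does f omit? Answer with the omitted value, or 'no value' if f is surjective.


Little Picard bounds the complement of f(ℂ) to at most one point.
The exponent g(z) = 2z² − 3z is a nonconstant polynomial, hence surjective onto ℂ. So e^{g(z)} takes every value in {e^w : w ∈ ℂ} = ℂ ∖ {0}. Adding 6 shifts the range to ℂ ∖ {6}. f omits exactly 6.

Omitted value: 6.


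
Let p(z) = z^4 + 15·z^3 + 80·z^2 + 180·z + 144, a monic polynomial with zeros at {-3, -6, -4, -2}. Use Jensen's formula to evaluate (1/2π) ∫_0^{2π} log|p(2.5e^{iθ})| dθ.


Zeros: -6, -4, -3, -2; r = 2.5.
Inside |z| < r: -2. Outside (|z| ≥ r): -6, -4, -3.
p(0) = 144, so log|p(0)| = log(144) = 4.9698.
Apply Jensen: I(r) = log|p(0)| + Σ_k log(r/|z_k|), summed over zeros inside |z| < r.
  log(r/|z_k|) for z_k = -2: log(2.5/2) = 0.2231
  Outside zeros (-6, -4, -3) contribute nothing to the Jensen sum.
Sum over inside zeros: 0.2231.
I(r) = log|p(0)| + (inside sum) = 4.9698 + 0.2231 = 5.1930.
Note: since some zeros are outside |z| ≤ r, the simplified n·log(r) form does NOT apply — only the inside zeros contribute.

I(r) ≈ 5.1930.
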